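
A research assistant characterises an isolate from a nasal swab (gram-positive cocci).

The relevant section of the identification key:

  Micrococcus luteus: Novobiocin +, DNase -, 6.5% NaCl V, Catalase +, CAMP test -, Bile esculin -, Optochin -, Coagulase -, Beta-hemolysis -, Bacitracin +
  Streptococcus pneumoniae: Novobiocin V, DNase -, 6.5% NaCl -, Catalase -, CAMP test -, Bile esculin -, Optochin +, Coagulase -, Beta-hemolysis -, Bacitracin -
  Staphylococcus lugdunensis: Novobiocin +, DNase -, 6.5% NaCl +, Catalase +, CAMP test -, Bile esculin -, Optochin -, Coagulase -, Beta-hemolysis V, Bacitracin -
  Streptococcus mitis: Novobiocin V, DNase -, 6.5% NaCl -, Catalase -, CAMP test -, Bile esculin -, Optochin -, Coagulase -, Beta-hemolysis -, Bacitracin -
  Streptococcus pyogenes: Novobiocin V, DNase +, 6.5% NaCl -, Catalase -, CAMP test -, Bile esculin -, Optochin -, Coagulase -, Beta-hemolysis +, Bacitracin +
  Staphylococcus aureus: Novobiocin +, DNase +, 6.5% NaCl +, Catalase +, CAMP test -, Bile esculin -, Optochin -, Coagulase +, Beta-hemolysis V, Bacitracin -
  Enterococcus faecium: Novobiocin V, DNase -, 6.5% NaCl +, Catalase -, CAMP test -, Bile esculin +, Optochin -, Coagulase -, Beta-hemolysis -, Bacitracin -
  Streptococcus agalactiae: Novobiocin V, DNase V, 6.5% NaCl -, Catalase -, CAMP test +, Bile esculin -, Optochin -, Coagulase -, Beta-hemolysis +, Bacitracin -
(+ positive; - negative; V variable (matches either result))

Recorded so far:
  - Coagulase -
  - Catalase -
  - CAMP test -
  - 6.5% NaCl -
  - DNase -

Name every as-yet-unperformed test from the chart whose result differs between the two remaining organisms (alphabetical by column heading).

Coagulase -: excludes Staphylococcus aureus — 7 left.
Catalase -: excludes Micrococcus luteus, Staphylococcus lugdunensis — 5 left.
CAMP test -: excludes Streptococcus agalactiae — 4 left.
DNase -: excludes Streptococcus pyogenes — 3 left.
6.5% NaCl -: excludes Enterococcus faecium — 2 left.
Two candidates remain: Streptococcus mitis and Streptococcus pneumoniae.
  Novobiocin: V vs V — variable for at least one, does not separate.
  Bile esculin: - vs - — same for both, does not separate.
  Optochin: Streptococcus mitis -, Streptococcus pneumoniae + — discriminates.
  Beta-hemolysis: - vs - — same for both, does not separate.
  Bacitracin: - vs - — same for both, does not separate.

Optochin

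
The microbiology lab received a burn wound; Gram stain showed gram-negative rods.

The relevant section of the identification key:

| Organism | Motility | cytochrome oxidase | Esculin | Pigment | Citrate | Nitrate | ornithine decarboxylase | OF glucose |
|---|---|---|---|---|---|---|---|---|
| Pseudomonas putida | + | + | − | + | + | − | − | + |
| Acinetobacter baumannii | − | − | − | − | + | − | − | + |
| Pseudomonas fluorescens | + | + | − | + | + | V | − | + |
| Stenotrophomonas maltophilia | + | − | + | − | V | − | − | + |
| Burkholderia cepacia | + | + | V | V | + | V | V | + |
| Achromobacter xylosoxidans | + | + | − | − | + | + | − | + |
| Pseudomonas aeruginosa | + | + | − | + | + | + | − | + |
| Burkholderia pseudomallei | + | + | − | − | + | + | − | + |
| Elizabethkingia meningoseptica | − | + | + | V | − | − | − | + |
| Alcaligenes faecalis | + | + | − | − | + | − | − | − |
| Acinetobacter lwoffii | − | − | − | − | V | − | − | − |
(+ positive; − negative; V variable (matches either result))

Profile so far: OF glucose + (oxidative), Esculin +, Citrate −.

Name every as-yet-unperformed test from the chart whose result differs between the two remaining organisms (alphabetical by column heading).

cytochrome oxidase, Motility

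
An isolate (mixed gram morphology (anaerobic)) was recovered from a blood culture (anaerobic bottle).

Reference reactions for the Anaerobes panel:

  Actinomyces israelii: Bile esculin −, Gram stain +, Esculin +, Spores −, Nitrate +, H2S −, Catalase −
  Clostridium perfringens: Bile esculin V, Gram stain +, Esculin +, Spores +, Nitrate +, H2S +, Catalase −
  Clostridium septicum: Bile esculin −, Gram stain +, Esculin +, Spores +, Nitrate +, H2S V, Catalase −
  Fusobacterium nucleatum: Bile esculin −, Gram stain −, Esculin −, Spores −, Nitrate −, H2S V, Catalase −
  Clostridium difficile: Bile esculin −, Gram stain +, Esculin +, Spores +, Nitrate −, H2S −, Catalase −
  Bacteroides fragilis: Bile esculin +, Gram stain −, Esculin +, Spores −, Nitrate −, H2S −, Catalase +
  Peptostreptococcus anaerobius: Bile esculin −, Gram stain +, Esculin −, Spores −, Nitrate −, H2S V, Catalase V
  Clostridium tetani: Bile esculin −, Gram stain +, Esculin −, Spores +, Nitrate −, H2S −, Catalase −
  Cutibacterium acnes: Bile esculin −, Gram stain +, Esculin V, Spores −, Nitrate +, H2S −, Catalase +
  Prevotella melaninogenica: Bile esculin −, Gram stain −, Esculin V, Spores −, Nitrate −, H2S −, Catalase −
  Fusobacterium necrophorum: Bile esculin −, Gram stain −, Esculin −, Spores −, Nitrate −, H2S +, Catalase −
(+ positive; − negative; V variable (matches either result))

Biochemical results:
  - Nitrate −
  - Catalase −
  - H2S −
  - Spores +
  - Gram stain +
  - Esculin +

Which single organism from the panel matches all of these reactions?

Clostridium difficile

Nitrate −: excludes Actinomyces israelii, Clostridium perfringens, Clostridium septicum, Cutibacterium acnes — 7 left.
Esculin +: excludes Fusobacterium nucleatum, Peptostreptococcus anaerobius, Clostridium tetani, Fusobacterium necrophorum — 3 left.
Gram stain +: excludes Bacteroides fragilis, Prevotella melaninogenica — 1 left.
Catalase −: the one remaining candidate is consistent.
Spores +: the one remaining candidate is consistent.
H2S −: the one remaining candidate is consistent.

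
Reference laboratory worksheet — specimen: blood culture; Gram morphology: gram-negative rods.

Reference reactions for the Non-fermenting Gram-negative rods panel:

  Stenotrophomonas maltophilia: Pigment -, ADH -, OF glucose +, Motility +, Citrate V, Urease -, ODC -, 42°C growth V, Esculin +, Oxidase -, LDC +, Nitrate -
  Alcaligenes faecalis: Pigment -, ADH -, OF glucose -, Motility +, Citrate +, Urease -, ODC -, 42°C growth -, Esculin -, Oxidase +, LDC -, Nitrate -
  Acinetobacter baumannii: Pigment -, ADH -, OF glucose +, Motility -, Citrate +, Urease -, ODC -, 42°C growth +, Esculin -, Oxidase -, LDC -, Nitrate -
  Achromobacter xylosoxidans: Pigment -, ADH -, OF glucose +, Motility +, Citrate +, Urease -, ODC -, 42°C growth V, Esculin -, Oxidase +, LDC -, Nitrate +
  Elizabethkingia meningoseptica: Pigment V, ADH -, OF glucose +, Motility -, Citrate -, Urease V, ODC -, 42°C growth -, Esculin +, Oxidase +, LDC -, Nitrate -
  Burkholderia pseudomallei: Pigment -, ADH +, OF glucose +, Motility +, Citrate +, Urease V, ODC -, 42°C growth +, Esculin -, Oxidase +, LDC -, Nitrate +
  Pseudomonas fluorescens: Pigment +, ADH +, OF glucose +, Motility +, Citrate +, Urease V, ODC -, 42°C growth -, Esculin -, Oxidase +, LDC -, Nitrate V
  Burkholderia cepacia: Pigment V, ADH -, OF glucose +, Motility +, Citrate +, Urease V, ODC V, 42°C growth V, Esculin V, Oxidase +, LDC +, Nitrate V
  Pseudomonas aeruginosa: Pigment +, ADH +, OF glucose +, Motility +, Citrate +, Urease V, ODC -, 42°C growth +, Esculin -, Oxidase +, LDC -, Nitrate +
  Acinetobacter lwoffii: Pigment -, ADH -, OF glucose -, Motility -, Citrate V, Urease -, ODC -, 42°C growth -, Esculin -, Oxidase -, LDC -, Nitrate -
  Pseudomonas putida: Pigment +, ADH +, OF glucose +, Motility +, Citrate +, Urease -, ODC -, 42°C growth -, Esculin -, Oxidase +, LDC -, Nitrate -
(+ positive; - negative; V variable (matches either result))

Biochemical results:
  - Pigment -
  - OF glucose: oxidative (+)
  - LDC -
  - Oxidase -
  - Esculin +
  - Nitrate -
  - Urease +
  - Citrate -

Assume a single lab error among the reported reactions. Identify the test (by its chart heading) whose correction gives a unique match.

Oxidase

As reported, no row in the chart matches all 8 reactions.
Reversing OF glucose → still no organism matches.
Reversing LDC → still no organism matches.
Reversing Nitrate → still no organism matches.
Reversing Citrate → still no organism matches.
Reversing Esculin → still no organism matches.
Reversing Urease → still no organism matches.
Reversing Pigment → still no organism matches.
Reversing Oxidase (to +) → unique match: Elizabethkingia meningoseptica.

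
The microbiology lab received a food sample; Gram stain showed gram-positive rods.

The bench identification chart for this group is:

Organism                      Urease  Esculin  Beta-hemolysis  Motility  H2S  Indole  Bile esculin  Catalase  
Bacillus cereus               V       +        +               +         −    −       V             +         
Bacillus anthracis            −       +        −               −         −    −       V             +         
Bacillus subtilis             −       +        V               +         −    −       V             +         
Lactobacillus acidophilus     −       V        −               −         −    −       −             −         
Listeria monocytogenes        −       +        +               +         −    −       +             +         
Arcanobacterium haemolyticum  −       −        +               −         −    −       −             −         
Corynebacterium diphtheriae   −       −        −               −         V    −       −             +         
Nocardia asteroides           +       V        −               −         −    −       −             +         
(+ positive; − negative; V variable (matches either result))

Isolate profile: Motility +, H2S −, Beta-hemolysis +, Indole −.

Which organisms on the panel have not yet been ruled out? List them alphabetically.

Bacillus cereus, Bacillus subtilis, Listeria monocytogenes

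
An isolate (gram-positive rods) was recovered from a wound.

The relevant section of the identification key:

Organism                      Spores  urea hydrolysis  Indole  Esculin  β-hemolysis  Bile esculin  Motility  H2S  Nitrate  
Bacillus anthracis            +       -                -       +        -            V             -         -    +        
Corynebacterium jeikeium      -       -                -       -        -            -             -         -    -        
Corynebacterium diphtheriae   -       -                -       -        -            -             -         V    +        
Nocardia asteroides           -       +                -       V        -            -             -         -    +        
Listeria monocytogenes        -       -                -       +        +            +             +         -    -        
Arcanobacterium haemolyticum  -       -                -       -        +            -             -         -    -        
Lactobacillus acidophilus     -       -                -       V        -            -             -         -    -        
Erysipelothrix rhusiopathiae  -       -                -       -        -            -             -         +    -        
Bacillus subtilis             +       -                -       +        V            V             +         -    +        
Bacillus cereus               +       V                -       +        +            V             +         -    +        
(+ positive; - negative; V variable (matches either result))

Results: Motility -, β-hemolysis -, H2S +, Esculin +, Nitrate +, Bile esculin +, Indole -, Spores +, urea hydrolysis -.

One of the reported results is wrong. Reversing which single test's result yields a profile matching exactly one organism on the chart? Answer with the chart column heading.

H2S

As reported, no row in the chart matches all 9 reactions.
Reversing urea hydrolysis → still no organism matches.
Reversing Motility → still no organism matches.
Reversing Esculin → still no organism matches.
Reversing Bile esculin → still no organism matches.
Reversing β-hemolysis → still no organism matches.
Reversing Nitrate → still no organism matches.
Reversing H2S (to -) → unique match: Bacillus anthracis.
Reversing Indole → still no organism matches.
Reversing Spores → still no organism matches.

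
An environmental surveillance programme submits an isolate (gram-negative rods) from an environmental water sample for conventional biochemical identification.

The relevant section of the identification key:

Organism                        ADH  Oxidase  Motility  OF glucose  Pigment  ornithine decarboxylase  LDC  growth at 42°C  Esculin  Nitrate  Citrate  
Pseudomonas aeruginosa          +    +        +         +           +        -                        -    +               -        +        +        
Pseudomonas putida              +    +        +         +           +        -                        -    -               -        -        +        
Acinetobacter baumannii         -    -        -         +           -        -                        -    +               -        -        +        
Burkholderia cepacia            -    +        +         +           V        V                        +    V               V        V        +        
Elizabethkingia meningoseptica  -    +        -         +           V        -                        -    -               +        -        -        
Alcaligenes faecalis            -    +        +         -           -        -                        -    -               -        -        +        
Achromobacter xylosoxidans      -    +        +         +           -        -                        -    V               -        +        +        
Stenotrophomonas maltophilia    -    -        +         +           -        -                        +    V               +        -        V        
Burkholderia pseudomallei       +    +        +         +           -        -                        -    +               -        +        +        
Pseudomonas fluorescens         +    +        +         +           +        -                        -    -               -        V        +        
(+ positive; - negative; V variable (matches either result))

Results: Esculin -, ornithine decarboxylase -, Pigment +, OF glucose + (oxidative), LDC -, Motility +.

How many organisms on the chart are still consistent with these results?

Pigment +: excludes 5 organisms — 5 left.
OF glucose +: all 5 remaining candidates are consistent.
Esculin -: excludes Elizabethkingia meningoseptica — 4 left.
ornithine decarboxylase -: all 4 remaining candidates are consistent.
Motility +: all 4 remaining candidates are consistent.
LDC -: excludes Burkholderia cepacia — 3 left.
Still consistent: Pseudomonas aeruginosa, Pseudomonas fluorescens, Pseudomonas putida.

3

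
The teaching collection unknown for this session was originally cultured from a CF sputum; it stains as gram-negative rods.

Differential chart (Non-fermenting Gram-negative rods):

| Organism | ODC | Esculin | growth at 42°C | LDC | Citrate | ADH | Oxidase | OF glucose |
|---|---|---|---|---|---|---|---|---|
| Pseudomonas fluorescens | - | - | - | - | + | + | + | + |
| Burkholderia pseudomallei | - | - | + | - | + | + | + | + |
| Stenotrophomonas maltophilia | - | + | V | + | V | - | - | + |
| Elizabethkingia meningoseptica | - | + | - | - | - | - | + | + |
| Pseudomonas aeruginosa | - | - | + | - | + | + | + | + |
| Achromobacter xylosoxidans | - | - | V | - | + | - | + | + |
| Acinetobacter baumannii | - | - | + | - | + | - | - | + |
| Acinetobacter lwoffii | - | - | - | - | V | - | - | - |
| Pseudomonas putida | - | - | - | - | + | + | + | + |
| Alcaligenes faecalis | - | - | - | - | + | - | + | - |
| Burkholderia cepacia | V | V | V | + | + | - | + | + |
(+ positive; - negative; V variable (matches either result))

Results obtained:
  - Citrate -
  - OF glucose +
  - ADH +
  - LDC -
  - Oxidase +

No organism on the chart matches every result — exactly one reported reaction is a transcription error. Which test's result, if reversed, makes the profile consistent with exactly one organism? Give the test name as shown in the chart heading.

As reported, no row in the chart matches all 5 reactions.
Reversing Oxidase → still no organism matches.
Reversing ADH (to -) → unique match: Elizabethkingia meningoseptica.
Reversing Citrate → 4 organisms match (not unique).
Reversing OF glucose → still no organism matches.
Reversing LDC → still no organism matches.

ADH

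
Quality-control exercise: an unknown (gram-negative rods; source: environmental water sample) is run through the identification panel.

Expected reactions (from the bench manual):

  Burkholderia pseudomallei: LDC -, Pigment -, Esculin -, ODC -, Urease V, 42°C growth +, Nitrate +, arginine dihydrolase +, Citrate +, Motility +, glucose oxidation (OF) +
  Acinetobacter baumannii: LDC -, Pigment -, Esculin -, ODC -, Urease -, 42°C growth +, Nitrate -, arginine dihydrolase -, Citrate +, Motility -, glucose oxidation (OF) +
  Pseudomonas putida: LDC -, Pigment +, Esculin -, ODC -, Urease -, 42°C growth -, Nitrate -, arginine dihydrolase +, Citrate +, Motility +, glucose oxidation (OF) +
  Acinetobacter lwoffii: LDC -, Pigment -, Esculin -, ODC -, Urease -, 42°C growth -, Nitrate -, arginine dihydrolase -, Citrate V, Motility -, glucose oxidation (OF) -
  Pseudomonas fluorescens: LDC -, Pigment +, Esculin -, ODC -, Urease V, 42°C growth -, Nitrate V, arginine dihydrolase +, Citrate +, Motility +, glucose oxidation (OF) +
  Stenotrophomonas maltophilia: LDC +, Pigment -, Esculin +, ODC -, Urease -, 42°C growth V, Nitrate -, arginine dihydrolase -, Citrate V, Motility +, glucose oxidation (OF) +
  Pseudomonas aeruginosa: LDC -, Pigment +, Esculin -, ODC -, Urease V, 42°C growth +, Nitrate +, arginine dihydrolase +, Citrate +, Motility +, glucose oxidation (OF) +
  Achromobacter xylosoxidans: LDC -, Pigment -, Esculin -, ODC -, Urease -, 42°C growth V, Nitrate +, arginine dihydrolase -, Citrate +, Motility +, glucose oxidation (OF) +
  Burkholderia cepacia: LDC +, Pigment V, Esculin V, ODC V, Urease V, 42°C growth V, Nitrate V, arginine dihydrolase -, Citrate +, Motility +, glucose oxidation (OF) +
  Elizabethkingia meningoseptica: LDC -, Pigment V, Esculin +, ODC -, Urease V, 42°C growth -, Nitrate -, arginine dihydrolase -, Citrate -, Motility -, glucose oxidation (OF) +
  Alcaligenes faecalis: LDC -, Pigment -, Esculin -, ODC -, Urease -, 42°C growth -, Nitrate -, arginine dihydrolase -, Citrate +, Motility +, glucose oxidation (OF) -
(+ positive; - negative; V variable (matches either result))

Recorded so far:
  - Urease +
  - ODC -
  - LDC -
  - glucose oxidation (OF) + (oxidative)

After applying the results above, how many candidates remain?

glucose oxidation (OF) +: excludes Acinetobacter lwoffii, Alcaligenes faecalis — 9 left.
ODC -: all 9 remaining candidates are consistent.
LDC -: excludes Stenotrophomonas maltophilia, Burkholderia cepacia — 7 left.
Urease +: excludes Acinetobacter baumannii, Pseudomonas putida, Achromobacter xylosoxidans — 4 left.
Still consistent: Burkholderia pseudomallei, Elizabethkingia meningoseptica, Pseudomonas aeruginosa, Pseudomonas fluorescens.

4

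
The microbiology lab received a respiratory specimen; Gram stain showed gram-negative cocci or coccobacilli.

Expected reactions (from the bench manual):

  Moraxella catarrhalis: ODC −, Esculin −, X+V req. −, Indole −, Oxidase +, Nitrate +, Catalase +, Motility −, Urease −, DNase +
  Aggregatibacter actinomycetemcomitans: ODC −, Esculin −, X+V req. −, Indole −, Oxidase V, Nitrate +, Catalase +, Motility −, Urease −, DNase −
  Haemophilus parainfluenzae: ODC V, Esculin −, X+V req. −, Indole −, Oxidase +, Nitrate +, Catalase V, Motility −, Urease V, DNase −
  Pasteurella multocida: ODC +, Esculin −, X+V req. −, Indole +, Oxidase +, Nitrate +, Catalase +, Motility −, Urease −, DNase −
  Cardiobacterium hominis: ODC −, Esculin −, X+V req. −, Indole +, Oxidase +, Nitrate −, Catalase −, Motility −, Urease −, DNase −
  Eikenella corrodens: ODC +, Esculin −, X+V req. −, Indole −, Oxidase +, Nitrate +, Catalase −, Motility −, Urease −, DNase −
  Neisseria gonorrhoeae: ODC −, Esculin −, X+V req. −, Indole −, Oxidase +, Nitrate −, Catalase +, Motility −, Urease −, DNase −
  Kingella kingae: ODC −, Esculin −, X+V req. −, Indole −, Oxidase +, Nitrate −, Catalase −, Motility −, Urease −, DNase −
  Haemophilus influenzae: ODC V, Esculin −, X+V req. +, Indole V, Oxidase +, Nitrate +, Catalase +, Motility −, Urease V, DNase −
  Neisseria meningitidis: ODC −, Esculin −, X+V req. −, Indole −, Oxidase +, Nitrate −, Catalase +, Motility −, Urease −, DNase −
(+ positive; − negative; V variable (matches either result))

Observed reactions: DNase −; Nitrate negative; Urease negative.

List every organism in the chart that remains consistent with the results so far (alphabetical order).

Nitrate −: excludes 6 organisms — 4 left.
Urease −: all 4 remaining candidates are consistent.
DNase −: all 4 remaining candidates are consistent.

Cardiobacterium hominis, Kingella kingae, Neisseria gonorrhoeae, Neisseria meningitidis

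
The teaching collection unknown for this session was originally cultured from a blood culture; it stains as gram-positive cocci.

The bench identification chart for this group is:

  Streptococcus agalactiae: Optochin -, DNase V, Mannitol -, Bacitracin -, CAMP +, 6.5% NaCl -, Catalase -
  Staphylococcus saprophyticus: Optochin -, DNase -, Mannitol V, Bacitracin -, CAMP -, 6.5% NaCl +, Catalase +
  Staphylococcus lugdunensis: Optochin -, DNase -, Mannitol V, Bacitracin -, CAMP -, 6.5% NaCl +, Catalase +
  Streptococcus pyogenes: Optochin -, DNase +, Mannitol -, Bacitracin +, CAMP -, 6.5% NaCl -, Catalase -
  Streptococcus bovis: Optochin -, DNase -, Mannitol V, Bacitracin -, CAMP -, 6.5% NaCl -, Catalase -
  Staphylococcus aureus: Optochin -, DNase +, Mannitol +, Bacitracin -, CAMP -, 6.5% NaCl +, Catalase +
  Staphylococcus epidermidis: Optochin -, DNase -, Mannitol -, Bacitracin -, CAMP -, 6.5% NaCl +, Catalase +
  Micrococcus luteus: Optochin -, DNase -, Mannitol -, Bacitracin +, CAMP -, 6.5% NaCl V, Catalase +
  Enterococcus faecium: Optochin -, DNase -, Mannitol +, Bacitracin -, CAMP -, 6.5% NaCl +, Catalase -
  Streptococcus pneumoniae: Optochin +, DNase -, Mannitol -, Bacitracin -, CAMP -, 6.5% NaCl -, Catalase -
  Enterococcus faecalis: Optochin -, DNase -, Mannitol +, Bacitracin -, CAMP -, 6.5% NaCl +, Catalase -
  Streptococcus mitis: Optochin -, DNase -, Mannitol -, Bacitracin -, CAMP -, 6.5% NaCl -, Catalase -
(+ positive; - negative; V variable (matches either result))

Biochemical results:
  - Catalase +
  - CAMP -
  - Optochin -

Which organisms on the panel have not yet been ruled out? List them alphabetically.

Catalase +: excludes 7 organisms — 5 left.
CAMP -: all 5 remaining candidates are consistent.
Optochin -: all 5 remaining candidates are consistent.

Micrococcus luteus, Staphylococcus aureus, Staphylococcus epidermidis, Staphylococcus lugdunensis, Staphylococcus saprophyticus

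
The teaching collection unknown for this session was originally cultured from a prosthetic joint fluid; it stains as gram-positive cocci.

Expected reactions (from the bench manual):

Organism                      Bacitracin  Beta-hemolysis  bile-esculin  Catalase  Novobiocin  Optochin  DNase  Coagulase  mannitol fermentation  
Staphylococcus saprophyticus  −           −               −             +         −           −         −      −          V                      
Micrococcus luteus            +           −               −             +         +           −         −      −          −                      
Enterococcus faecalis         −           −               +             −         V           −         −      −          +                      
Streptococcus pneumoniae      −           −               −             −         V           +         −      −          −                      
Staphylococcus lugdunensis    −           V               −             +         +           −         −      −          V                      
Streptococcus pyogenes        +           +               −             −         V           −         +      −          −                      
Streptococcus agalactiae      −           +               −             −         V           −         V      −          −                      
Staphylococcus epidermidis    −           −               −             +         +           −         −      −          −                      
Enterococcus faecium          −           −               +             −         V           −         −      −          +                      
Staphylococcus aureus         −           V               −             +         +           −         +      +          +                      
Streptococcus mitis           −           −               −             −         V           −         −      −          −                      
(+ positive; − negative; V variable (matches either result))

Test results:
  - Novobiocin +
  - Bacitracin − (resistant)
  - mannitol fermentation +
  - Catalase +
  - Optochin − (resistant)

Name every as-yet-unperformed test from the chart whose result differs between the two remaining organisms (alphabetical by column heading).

Coagulase, DNase

Novobiocin +: excludes Staphylococcus saprophyticus — 10 left.
Catalase +: excludes 6 organisms — 4 left.
Bacitracin −: excludes Micrococcus luteus — 3 left.
Optochin −: all 3 remaining candidates are consistent.
mannitol fermentation +: excludes Staphylococcus epidermidis — 2 left.
Two candidates remain: Staphylococcus aureus and Staphylococcus lugdunensis.
  Beta-hemolysis: V vs V — variable for at least one, does not separate.
  bile-esculin: − vs − — same for both, does not separate.
  DNase: Staphylococcus aureus +, Staphylococcus lugdunensis − — discriminates.
  Coagulase: Staphylococcus aureus +, Staphylococcus lugdunensis − — discriminates.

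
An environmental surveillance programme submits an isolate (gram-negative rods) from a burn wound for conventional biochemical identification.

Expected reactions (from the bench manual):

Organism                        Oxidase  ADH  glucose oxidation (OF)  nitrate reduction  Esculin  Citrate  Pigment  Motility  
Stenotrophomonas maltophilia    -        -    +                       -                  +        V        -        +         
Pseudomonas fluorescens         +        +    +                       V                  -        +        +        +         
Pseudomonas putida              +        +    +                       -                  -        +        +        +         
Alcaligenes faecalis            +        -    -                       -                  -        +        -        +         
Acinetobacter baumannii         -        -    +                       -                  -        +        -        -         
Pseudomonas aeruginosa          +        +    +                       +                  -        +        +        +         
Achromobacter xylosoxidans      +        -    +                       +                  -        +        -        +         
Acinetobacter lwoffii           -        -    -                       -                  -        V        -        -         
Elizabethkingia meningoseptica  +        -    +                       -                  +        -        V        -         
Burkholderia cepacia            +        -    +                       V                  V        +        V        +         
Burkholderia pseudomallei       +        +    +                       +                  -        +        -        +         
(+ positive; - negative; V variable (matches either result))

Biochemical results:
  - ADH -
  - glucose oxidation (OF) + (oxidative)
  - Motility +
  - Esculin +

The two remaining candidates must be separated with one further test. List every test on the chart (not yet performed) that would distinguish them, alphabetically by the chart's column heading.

Oxidase

ADH -: excludes Pseudomonas fluorescens, Pseudomonas putida, Pseudomonas aeruginosa, Burkholderia pseudomallei — 7 left.
glucose oxidation (OF) +: excludes Alcaligenes faecalis, Acinetobacter lwoffii — 5 left.
Motility +: excludes Acinetobacter baumannii, Elizabethkingia meningoseptica — 3 left.
Esculin +: excludes Achromobacter xylosoxidans — 2 left.
Two candidates remain: Burkholderia cepacia and Stenotrophomonas maltophilia.
  Oxidase: Burkholderia cepacia +, Stenotrophomonas maltophilia - — discriminates.
  nitrate reduction: V vs - — variable for at least one, does not separate.
  Citrate: + vs V — variable for at least one, does not separate.
  Pigment: V vs - — variable for at least one, does not separate.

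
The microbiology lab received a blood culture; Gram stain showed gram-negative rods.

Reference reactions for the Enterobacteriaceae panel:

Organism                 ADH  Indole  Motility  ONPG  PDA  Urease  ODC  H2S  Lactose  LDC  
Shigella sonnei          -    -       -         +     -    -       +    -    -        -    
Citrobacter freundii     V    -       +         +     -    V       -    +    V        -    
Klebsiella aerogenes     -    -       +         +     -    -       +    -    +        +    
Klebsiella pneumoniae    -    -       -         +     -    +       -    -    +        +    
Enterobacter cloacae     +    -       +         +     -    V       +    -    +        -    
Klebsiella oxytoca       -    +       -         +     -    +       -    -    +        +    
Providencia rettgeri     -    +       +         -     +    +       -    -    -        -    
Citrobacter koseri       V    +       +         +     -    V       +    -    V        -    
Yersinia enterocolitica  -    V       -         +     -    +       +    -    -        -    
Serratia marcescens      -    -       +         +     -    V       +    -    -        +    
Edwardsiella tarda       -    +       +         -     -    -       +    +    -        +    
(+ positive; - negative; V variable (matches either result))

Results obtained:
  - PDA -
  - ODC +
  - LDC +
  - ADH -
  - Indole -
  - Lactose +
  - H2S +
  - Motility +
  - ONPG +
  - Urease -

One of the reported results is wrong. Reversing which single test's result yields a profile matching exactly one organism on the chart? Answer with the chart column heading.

As reported, no row in the chart matches all 10 reactions.
Reversing H2S (to -) → unique match: Klebsiella aerogenes.
Reversing LDC → still no organism matches.
Reversing ADH → still no organism matches.
Reversing PDA → still no organism matches.
Reversing ODC → still no organism matches.
Reversing Indole → still no organism matches.
Reversing ONPG → still no organism matches.
Reversing Lactose → still no organism matches.
Reversing Urease → still no organism matches.
Reversing Motility → still no organism matches.

H2S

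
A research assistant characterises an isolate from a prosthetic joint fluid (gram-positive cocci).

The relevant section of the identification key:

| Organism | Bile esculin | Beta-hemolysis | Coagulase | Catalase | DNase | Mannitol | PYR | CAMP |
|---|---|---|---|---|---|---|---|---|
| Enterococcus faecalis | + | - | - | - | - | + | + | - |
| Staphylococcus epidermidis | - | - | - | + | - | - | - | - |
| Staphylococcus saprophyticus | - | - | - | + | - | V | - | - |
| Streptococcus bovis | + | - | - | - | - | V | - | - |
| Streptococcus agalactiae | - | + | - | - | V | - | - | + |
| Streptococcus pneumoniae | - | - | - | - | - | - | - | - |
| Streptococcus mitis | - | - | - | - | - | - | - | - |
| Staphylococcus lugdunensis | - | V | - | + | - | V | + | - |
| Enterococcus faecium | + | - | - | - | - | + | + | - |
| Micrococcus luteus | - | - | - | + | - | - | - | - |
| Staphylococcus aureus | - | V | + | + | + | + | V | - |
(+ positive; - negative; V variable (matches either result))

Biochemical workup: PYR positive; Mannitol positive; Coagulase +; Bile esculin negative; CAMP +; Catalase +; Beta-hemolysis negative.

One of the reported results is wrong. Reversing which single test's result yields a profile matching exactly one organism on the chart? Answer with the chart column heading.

As reported, no row in the chart matches all 7 reactions.
Reversing Mannitol → still no organism matches.
Reversing PYR → still no organism matches.
Reversing Beta-hemolysis → still no organism matches.
Reversing Bile esculin → still no organism matches.
Reversing CAMP (to -) → unique match: Staphylococcus aureus.
Reversing Catalase → still no organism matches.
Reversing Coagulase → still no organism matches.

CAMP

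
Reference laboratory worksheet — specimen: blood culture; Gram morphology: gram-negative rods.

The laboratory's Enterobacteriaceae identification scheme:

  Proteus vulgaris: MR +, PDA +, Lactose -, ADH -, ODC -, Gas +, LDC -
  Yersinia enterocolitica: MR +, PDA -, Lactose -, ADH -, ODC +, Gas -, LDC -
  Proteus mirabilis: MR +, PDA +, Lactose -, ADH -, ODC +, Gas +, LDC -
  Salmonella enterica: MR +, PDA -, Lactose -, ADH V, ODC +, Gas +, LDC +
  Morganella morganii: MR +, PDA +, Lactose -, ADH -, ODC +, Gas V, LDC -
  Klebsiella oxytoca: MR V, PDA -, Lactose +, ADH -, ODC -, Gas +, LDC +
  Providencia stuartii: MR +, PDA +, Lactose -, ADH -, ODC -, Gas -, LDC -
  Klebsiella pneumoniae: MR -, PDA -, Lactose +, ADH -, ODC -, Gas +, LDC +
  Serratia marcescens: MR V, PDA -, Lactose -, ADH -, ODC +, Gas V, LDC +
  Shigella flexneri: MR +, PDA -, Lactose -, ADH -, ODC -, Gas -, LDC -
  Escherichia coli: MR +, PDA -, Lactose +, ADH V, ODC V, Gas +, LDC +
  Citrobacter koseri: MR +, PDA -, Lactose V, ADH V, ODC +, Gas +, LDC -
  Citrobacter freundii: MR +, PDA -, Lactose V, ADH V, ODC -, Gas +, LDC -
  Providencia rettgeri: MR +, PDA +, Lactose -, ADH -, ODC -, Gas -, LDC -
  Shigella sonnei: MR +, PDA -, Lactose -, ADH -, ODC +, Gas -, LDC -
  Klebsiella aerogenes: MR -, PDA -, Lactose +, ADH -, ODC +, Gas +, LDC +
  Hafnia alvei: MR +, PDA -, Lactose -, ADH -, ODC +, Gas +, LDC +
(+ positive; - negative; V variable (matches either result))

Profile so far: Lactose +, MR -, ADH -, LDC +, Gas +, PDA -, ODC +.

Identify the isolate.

PDA -: excludes 5 organisms — 12 left.
LDC +: excludes 5 organisms — 7 left.
ODC +: excludes Klebsiella oxytoca, Klebsiella pneumoniae — 5 left.
MR -: excludes Salmonella enterica, Escherichia coli, Hafnia alvei — 2 left.
ADH -: all 2 remaining candidates are consistent.
Gas +: all 2 remaining candidates are consistent.
Lactose +: excludes Serratia marcescens — 1 left.

Klebsiella aerogenes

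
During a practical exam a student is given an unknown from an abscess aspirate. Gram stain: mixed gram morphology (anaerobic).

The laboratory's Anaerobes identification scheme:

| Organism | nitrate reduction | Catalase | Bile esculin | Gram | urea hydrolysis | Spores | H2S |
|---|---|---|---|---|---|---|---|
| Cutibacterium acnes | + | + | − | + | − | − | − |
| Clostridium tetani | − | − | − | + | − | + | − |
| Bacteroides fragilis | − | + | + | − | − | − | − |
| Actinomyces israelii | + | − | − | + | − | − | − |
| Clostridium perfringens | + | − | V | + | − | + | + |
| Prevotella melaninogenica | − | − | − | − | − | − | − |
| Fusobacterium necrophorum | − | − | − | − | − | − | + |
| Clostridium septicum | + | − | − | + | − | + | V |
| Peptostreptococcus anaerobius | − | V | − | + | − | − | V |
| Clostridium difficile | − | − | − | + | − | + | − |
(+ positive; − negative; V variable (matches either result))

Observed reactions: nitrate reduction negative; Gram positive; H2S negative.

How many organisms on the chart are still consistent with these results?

3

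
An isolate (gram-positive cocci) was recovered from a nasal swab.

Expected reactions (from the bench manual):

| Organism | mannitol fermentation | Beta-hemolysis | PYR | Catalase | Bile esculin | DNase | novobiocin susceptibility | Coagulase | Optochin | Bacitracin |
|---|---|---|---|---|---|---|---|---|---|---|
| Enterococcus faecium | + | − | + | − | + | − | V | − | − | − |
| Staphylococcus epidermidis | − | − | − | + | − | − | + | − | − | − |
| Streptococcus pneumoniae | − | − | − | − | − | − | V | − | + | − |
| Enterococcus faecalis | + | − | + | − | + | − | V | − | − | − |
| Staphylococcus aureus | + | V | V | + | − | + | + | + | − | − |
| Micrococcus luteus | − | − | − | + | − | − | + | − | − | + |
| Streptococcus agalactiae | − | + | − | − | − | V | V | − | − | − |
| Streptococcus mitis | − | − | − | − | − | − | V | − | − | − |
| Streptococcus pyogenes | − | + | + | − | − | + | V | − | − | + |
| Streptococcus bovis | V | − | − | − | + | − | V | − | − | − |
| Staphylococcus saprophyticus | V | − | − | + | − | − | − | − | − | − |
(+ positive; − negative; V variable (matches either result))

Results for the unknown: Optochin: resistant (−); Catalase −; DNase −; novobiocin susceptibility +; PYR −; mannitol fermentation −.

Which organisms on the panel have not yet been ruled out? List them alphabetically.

Streptococcus agalactiae, Streptococcus bovis, Streptococcus mitis

PYR −: excludes Enterococcus faecium, Enterococcus faecalis, Streptococcus pyogenes — 8 left.
novobiocin susceptibility +: excludes Staphylococcus saprophyticus — 7 left.
Optochin −: excludes Streptococcus pneumoniae — 6 left.
DNase −: excludes Staphylococcus aureus — 5 left.
mannitol fermentation −: all 5 remaining candidates are consistent.
Catalase −: excludes Staphylococcus epidermidis, Micrococcus luteus — 3 left.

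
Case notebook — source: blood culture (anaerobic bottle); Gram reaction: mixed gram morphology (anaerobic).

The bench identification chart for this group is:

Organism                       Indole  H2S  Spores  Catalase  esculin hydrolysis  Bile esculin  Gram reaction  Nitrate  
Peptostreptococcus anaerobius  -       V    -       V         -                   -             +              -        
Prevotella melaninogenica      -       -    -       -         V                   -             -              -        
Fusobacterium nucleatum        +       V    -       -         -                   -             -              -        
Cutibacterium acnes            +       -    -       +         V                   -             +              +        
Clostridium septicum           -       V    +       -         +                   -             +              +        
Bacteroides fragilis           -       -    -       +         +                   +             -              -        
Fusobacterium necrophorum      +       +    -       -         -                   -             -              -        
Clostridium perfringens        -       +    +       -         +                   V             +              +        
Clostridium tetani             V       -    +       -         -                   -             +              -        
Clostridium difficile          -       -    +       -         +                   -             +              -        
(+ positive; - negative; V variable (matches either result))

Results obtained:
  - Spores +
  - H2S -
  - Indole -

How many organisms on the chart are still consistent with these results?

Spores +: excludes 6 organisms — 4 left.
Indole -: all 4 remaining candidates are consistent.
H2S -: excludes Clostridium perfringens — 3 left.
Still consistent: Clostridium difficile, Clostridium septicum, Clostridium tetani.

3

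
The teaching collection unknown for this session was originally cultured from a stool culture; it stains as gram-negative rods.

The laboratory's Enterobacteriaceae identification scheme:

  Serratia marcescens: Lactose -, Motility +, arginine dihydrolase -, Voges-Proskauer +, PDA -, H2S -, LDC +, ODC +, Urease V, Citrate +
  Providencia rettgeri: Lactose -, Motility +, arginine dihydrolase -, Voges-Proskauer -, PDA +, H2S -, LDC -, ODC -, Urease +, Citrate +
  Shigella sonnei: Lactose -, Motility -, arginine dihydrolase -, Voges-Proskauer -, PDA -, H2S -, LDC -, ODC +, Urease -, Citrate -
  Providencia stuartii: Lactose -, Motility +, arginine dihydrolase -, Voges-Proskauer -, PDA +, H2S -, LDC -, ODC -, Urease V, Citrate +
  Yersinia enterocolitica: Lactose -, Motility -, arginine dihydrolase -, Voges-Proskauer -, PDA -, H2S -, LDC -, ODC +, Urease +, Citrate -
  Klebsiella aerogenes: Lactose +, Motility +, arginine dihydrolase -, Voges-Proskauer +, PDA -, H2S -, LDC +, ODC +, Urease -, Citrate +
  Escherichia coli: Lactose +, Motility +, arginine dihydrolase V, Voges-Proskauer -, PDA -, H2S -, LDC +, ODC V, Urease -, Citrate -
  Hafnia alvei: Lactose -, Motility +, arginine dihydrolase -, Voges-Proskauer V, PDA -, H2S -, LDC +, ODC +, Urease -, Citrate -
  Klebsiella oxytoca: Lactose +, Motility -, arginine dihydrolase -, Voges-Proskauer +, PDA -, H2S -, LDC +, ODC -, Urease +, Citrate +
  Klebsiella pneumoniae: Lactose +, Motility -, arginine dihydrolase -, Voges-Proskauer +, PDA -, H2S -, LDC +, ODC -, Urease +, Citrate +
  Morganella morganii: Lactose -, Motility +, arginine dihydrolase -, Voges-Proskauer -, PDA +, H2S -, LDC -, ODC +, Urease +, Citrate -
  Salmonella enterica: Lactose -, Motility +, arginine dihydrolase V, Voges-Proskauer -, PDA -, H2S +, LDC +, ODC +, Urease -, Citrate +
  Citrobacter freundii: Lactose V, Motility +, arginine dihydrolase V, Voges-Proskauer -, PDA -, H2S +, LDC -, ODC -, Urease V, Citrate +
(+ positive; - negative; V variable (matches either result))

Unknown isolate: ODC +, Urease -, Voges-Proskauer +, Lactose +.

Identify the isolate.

Klebsiella aerogenes

Lactose +: excludes 8 organisms — 5 left.
ODC +: excludes Klebsiella oxytoca, Klebsiella pneumoniae, Citrobacter freundii — 2 left.
Urease -: all 2 remaining candidates are consistent.
Voges-Proskauer +: excludes Escherichia coli — 1 left.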